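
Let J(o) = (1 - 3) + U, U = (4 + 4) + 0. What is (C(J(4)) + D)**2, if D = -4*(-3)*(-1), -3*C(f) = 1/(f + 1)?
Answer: 64009/441 ≈ 145.15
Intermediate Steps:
U = 8 (U = 8 + 0 = 8)
J(o) = 6 (J(o) = (1 - 3) + 8 = -2 + 8 = 6)
C(f) = -1/(3*(1 + f)) (C(f) = -1/(3*(f + 1)) = -1/(3*(1 + f)))
D = -12 (D = 12*(-1) = -12)
(C(J(4)) + D)**2 = (-1/(3 + 3*6) - 12)**2 = (-1/(3 + 18) - 12)**2 = (-1/21 - 12)**2 = (-253/21)**2 = 64009/441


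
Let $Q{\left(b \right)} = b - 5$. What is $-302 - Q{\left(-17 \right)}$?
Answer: $-280$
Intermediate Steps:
$Q{\left(b \right)} = -5 + b$ ($Q{\left(b \right)} = b - 5 = -5 + b$)
$-302 - Q{\left(-17 \right)} = -302 - \left(-5 - 17\right) = -302 - -22 = -302 + 22 = -280$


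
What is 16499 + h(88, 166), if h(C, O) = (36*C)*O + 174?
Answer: 542561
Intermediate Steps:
h(C, O) = 174 + 36*C*O (h(C, O) = 36*C*O + 174 = 174 + 36*C*O)
16499 + h(88, 166) = 16499 + (174 + 36*88*166) = 16499 + (174 + 525888) = 16499 + 526062 = 542561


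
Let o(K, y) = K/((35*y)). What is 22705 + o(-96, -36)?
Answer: 2384033/105 ≈ 22705.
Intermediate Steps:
o(K, y) = K/(35*y) (o(K, y) = K*(1/(35*y)) = K/(35*y))
22705 + o(-96, -36) = 22705 + (1/35)*(-96)/(-36) = 22705 + (1/35)*(-96)*(-1/36) = 22705 + 8/105 = 2384033/105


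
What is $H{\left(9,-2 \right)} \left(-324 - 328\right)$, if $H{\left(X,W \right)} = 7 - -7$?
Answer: $-9128$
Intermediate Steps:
$H{\left(X,W \right)} = 14$ ($H{\left(X,W \right)} = 7 + 7 = 14$)
$H{\left(9,-2 \right)} \left(-324 - 328\right) = 14 \left(-324 - 328\right) = 14 \left(-652\right) = -9128$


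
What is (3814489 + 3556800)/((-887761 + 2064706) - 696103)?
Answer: 7371289/480842 ≈ 15.330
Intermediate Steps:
(3814489 + 3556800)/((-887761 + 2064706) - 696103) = 7371289/(1176945 - 696103) = 7371289/480842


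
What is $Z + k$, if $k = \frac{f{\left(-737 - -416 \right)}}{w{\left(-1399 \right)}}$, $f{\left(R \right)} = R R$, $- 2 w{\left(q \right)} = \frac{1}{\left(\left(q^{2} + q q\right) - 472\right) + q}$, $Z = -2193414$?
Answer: $-806304406956$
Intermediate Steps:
$w{\left(q \right)} = - \frac{1}{2 \left(-472 + q + 2 q^{2}\right)}$ ($w{\left(q \right)} = - \frac{1}{2 \left(\left(\left(q^{2} + q q\right) - 472\right) + q\right)} = - \frac{1}{2 \left(\left(\left(q^{2} + q^{2}\right) - 472\right) + q\right)} = - \frac{1}{2 \left(\left(2 q^{2} - 472\right) + q\right)} = - \frac{1}{2 \left(\left(-472 + 2 q^{2}\right) + q\right)} = - \frac{1}{2 \left(-472 + q + 2 q^{2}\right)}$)
$f{\left(R \right)} = R^{2}$
$k = -806302213542$ ($k = \frac{\left(-737 - -416\right)^{2}}{\left(-1\right) \frac{1}{-944 + 2 \left(-1399\right) + 4 \left(-1399\right)^{2}}} = \frac{\left(-737 + 416\right)^{2}}{\left(-1\right) \frac{1}{-944 - 2798 + 4 \cdot 1957201}} = \frac{\left(-321\right)^{2}}{\left(-1\right) \frac{1}{-944 - 2798 + 7828804}} = \frac{103041}{\left(-1\right) \frac{1}{7825062}} = \frac{103041}{- \frac{1}{7825062}} = 103041 \left(-7825062\right) = -806302213542$)
$Z + k = -2193414 - 806302213542 = -806304406956$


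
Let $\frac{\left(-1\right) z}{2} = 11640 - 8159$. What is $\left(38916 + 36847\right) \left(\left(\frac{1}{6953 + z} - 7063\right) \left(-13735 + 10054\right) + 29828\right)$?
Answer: $1972045733820$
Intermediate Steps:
$z = -6962$ ($z = - 2 \left(11640 - 8159\right) = \left(-2\right) 3481 = -6962$)
$\left(38916 + 36847\right) \left(\left(\frac{1}{6953 + z} - 7063\right) \left(-13735 + 10054\right) + 29828\right) = \left(38916 + 36847\right) \left(\left(\frac{1}{6953 - 6962} - 7063\right) \left(-13735 + 10054\right) + 29828\right) = 75763 \left(\left(\frac{1}{-9} - 7063\right) \left(-3681\right) + 29828\right) = 75763 \left(\left(- \frac{1}{9} - 7063\right) \left(-3681\right) + 29828\right) = 75763 \left(\left(- \frac{63568}{9}\right) \left(-3681\right) + 29828\right) = 75763 \left(25999312 + 29828\right) = 75763 \cdot 26029140 = 1972045733820$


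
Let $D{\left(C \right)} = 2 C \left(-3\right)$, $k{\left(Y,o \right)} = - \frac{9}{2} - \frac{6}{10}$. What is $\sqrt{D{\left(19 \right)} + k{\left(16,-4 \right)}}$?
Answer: $\frac{i \sqrt{11910}}{10} \approx 10.913 i$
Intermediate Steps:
$k{\left(Y,o \right)} = - \frac{51}{10}$ ($k{\left(Y,o \right)} = \left(-9\right) \frac{1}{2} - \frac{3}{5} = - \frac{9}{2} - \frac{3}{5} = - \frac{51}{10}$)
$D{\left(C \right)} = - 6 C$
$\sqrt{D{\left(19 \right)} + k{\left(16,-4 \right)}} = \sqrt{\left(-6\right) 19 - \frac{51}{10}} = \sqrt{-114 - \frac{51}{10}} = \sqrt{- \frac{1191}{10}} = \frac{i \sqrt{11910}}{10}$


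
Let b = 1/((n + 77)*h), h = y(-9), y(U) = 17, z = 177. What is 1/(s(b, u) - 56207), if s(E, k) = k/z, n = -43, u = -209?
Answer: -177/9948848 ≈ -1.7791e-5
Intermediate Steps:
h = 17
b = 1/578 (b = 1/((-43 + 77)*17) = (1/17)/34 = (1/34)*(1/17) = 1/578 ≈ 0.0017301)
s(E, k) = k/177
1/(s(b, u) - 56207) = 1/((1/177)*(-209) - 56207) = 1/(-209/177 - 56207) = 1/(-9948848/177) = -177/9948848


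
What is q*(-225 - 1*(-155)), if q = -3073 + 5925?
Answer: -199640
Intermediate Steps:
q = 2852
q*(-225 - 1*(-155)) = 2852*(-225 - 1*(-155)) = 2852*(-225 + 155) = 2852*(-70) = -199640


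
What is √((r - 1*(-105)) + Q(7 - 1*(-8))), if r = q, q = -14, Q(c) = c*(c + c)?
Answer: √541 ≈ 23.259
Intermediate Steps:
Q(c) = 2*c² (Q(c) = c*(2*c) = 2*c²)
r = -14
√((r - 1*(-105)) + Q(7 - 1*(-8))) = √((-14 - 1*(-105)) + 2*(7 - 1*(-8))²) = √((-14 + 105) + 2*(7 + 8)²) = √(91 + 2*15²) = √(91 + 2*225) = √(91 + 450) = √541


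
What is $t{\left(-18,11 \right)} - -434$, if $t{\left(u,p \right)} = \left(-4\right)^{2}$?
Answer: $450$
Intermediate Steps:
$t{\left(u,p \right)} = 16$
$t{\left(-18,11 \right)} - -434 = 16 - -434 = 16 + 434 = 450$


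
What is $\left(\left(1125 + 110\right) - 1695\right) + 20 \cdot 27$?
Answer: $80$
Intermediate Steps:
$\left(\left(1125 + 110\right) - 1695\right) + 20 \cdot 27 = \left(1235 - 1695\right) + 540 = -460 + 540 = 80$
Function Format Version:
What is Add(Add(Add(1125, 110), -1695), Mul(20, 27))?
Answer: 80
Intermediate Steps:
Add(Add(Add(1125, 110), -1695), Mul(20, 27)) = Add(Add(1235, -1695), 540) = Add(-460, 540) = 80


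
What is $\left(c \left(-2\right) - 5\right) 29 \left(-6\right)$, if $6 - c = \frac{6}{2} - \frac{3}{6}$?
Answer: $2088$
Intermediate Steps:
$c = \frac{7}{2}$ ($c = 6 - \left(\frac{6}{2} - \frac{3}{6}\right) = 6 - \left(6 \cdot \frac{1}{2} - \frac{1}{2}\right) = 6 - \left(3 - \frac{1}{2}\right) = 6 - \frac{5}{2} = \frac{7}{2} \approx 3.5$)
$\left(c \left(-2\right) - 5\right) 29 \left(-6\right) = \left(\frac{7}{2} \left(-2\right) - 5\right) 29 \left(-6\right) = \left(-7 - 5\right) 29 \left(-6\right) = \left(-12\right) 29 \left(-6\right) = \left(-348\right) \left(-6\right) = 2088$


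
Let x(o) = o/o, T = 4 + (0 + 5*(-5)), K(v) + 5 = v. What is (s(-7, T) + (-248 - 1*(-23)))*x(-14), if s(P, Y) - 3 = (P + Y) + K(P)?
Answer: -262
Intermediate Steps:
K(v) = -5 + v
T = -21 (T = 4 + (0 - 25) = 4 - 25 = -21)
x(o) = 1
s(P, Y) = -2 + Y + 2*P (s(P, Y) = 3 + ((P + Y) + (-5 + P)) = 3 + (-5 + Y + 2*P) = -2 + Y + 2*P)
(s(-7, T) + (-248 - 1*(-23)))*x(-14) = ((-2 - 21 + 2*(-7)) + (-248 - 1*(-23)))*1 = ((-2 - 21 - 14) + (-248 + 23))*1 = (-37 - 225)*1 = -262*1 = -262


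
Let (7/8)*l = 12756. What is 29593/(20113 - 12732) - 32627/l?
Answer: 1334167255/753216288 ≈ 1.7713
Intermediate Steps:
l = 102048/7 (l = (8/7)*12756 = 102048/7 ≈ 14578.)
29593/(20113 - 12732) - 32627/l = 29593/(20113 - 12732) - 32627/102048/7 = 29593/7381 - 32627*7/102048 = 29593*(1/7381) - 228389/102048 = 29593/7381 - 228389/102048 = 1334167255/753216288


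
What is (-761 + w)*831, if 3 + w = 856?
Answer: 76452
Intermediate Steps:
w = 853 (w = -3 + 856 = 853)
(-761 + w)*831 = (-761 + 853)*831 = 92*831 = 76452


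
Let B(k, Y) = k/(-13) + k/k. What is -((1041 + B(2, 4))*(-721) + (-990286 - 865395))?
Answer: 33889077/13 ≈ 2.6069e+6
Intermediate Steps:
B(k, Y) = 1 - k/13 (B(k, Y) = k*(-1/13) + 1 = -k/13 + 1 = 1 - k/13)
-((1041 + B(2, 4))*(-721) + (-990286 - 865395)) = -((1041 + (1 - 1/13*2))*(-721) + (-990286 - 865395)) = -((1041 + (1 - 2/13))*(-721) - 1855681) = -((1041 + 11/13)*(-721) - 1855681) = -((13544/13)*(-721) - 1855681) = -(-9765224/13 - 1855681) = -1*(-33889077/13) = 33889077/13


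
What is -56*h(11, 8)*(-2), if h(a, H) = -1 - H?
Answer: -1008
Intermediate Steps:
-56*h(11, 8)*(-2) = -56*(-1 - 1*8)*(-2) = -56*(-1 - 8)*(-2) = -56*(-9)*(-2) = 504*(-2) = -1008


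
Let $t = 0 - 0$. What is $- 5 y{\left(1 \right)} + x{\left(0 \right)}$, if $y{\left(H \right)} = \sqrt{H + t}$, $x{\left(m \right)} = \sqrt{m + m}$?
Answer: $-5$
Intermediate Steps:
$x{\left(m \right)} = \sqrt{2} \sqrt{m}$ ($x{\left(m \right)} = \sqrt{2 m} = \sqrt{2} \sqrt{m}$)
$t = 0$ ($t = 0 + 0 = 0$)
$y{\left(H \right)} = \sqrt{H}$ ($y{\left(H \right)} = \sqrt{H + 0} = \sqrt{H}$)
$- 5 y{\left(1 \right)} + x{\left(0 \right)} = - 5 \sqrt{1} + \sqrt{2} \sqrt{0} = \left(-5\right) 1 + \sqrt{2} \cdot 0 = -5 + 0 = -5$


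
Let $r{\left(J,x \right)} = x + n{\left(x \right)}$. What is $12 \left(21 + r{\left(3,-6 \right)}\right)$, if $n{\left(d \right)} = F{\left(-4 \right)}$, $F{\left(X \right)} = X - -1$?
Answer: $144$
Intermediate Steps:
$F{\left(X \right)} = 1 + X$ ($F{\left(X \right)} = X + 1 = 1 + X$)
$n{\left(d \right)} = -3$ ($n{\left(d \right)} = 1 - 4 = -3$)
$r{\left(J,x \right)} = -3 + x$ ($r{\left(J,x \right)} = x - 3 = -3 + x$)
$12 \left(21 + r{\left(3,-6 \right)}\right) = 12 \left(21 - 9\right) = 12 \cdot 12 = 144$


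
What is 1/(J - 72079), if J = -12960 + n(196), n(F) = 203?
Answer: -1/84836 ≈ -1.1787e-5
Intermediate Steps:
J = -12757 (J = -12960 + 203 = -12757)
1/(J - 72079) = 1/(-12757 - 72079) = 1/(-84836) = -1/84836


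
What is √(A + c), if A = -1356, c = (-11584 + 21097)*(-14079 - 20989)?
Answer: 2*I*√83400810 ≈ 18265.0*I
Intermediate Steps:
c = -333601884 (c = 9513*(-35068) = -333601884)
√(A + c) = √(-1356 - 333601884) = √(-333603240) = 2*I*√83400810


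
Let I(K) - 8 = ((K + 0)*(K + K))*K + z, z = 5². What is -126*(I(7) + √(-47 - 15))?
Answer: -90594 - 126*I*√62 ≈ -90594.0 - 992.13*I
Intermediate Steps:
z = 25
I(K) = 33 + 2*K³ (I(K) = 8 + (((K + 0)*(K + K))*K + 25) = 8 + ((K*(2*K))*K + 25) = 8 + ((2*K²)*K + 25) = 8 + (2*K³ + 25) = 8 + (25 + 2*K³) = 33 + 2*K³)
-126*(I(7) + √(-47 - 15)) = -126*((33 + 2*7³) + √(-47 - 15)) = -126*((33 + 2*343) + √(-62)) = -126*((33 + 686) + I*√62) = -126*(719 + I*√62) = -90594 - 126*I*√62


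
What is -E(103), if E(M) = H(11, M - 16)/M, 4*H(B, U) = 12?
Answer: -3/103 ≈ -0.029126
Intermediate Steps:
H(B, U) = 3 (H(B, U) = (¼)*12 = 3)
E(M) = 3/M
-E(103) = -3/103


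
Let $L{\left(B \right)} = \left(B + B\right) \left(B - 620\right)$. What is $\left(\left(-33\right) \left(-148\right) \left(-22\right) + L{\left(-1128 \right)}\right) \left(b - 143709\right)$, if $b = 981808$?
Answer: $3214981287960$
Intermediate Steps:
$L{\left(B \right)} = 2 B \left(-620 + B\right)$
$\left(\left(-33\right) \left(-148\right) \left(-22\right) + L{\left(-1128 \right)}\right) \left(b - 143709\right) = \left(\left(-33\right) \left(-148\right) \left(-22\right) + 2 \left(-1128\right) \left(-620 - 1128\right)\right) \left(981808 - 143709\right) = \left(4884 \left(-22\right) + 2 \left(-1128\right) \left(-1748\right)\right) 838099 = \left(-107448 + 3943488\right) 838099 = 3836040 \cdot 838099 = 3214981287960$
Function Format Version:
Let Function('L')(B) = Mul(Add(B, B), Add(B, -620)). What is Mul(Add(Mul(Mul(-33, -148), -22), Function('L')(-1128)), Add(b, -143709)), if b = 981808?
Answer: 3214981287960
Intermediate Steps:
Function('L')(B) = Mul(2, B, Add(-620, B)) (Function('L')(B) = Mul(Mul(2, B), Add(-620, B)) = Mul(2, B, Add(-620, B)))
Mul(Add(Mul(Mul(-33, -148), -22), Function('L')(-1128)), Add(b, -143709)) = Mul(Add(Mul(Mul(-33, -148), -22), Mul(2, -1128, Add(-620, -1128))), Add(981808, -143709)) = Mul(Add(Mul(4884, -22), Mul(2, -1128, -1748)), 838099) = Mul(Add(-107448, 3943488), 838099) = Mul(3836040, 838099) = 3214981287960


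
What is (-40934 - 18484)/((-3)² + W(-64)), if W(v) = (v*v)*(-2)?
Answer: 59418/8183 ≈ 7.2612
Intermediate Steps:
W(v) = -2*v² (W(v) = v²*(-2) = -2*v²)
(-40934 - 18484)/((-3)² + W(-64)) = (-40934 - 18484)/((-3)² - 2*(-64)²) = -59418/(9 - 2*4096) = -59418/(9 - 8192) = -59418/(-8183) = -59418*(-1/8183) = 59418/8183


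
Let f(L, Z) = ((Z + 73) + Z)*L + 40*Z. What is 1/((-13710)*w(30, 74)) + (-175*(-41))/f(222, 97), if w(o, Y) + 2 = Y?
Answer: 505894489/4452898320 ≈ 0.11361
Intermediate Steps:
w(o, Y) = -2 + Y
f(L, Z) = 40*Z + L*(73 + 2*Z) (f(L, Z) = ((73 + Z) + Z)*L + 40*Z = (73 + 2*Z)*L + 40*Z = L*(73 + 2*Z) + 40*Z = 40*Z + L*(73 + 2*Z))
1/((-13710)*w(30, 74)) + (-175*(-41))/f(222, 97) = 1/((-13710)*(-2 + 74)) + (-175*(-41))/(40*97 + 73*222 + 2*222*97) = -1/13710/72 + 7175/(3880 + 16206 + 43068) = -1/13710*1/72 + 7175/63154 = -1/987120 + 7175*(1/63154) = -1/987120 + 1025/9022 = 505894489/4452898320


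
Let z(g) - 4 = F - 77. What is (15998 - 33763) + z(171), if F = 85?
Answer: -17753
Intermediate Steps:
z(g) = 12 (z(g) = 4 + (85 - 77) = 4 + 8 = 12)
(15998 - 33763) + z(171) = (15998 - 33763) + 12 = -17765 + 12 = -17753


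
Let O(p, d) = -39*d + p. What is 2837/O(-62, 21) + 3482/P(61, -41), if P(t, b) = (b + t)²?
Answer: 966421/176200 ≈ 5.4848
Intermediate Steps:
O(p, d) = p - 39*d
2837/O(-62, 21) + 3482/P(61, -41) = 2837/(-62 - 39*21) + 3482/((-41 + 61)²) = 2837/(-62 - 819) + 3482/(20²) = 2837/(-881) + 3482/400 = 2837*(-1/881) + 3482*(1/400) = -2837/881 + 1741/200 = 966421/176200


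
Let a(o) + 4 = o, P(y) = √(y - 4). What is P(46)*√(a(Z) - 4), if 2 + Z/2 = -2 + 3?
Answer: 2*I*√105 ≈ 20.494*I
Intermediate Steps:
P(y) = √(-4 + y)
Z = -2 (Z = -4 + 2*(-2 + 3) = -4 + 2*1 = -4 + 2 = -2)
a(o) = -4 + o
P(46)*√(a(Z) - 4) = √(-4 + 46)*√((-4 - 2) - 4) = √42*√(-6 - 4) = √42*√(-10) = √42*(I*√10) = 2*I*√105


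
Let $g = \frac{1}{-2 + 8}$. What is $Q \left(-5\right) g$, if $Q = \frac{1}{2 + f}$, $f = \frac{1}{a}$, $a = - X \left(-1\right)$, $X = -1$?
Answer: $- \frac{5}{6} \approx -0.83333$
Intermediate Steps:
$g = \frac{1}{6} \approx 0.16667$
$a = -1$ ($a = \left(-1\right) \left(-1\right) \left(-1\right) = 1 \left(-1\right) = -1$)
$f = -1$ ($f = \frac{1}{-1} = -1$)
$Q = 1$ ($Q = \frac{1}{2 - 1} = 1^{-1} = 1$)
$Q \left(-5\right) g = 1 \left(-5\right) \frac{1}{6} = \left(-5\right) \frac{1}{6} = - \frac{5}{6}$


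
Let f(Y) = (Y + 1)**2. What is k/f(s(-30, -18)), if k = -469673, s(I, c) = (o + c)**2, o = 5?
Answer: -469673/28900 ≈ -16.252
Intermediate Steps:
s(I, c) = (5 + c)**2
f(Y) = (1 + Y)**2
k/f(s(-30, -18)) = -469673/(1 + (5 - 18)**2)**2 = -469673/(1 + (-13)**2)**2 = -469673/(1 + 169)**2 = -469673/(170**2) = -469673/28900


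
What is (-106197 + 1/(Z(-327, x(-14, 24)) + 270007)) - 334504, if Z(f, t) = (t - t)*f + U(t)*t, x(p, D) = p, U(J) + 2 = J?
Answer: -119091071930/270231 ≈ -4.4070e+5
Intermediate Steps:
U(J) = -2 + J
Z(f, t) = t*(-2 + t) (Z(f, t) = (t - t)*f + (-2 + t)*t = 0*f + t*(-2 + t) = 0 + t*(-2 + t) = t*(-2 + t))
(-106197 + 1/(Z(-327, x(-14, 24)) + 270007)) - 334504 = (-106197 + 1/(-14*(-2 - 14) + 270007)) - 334504 = (-106197 + 1/(-14*(-16) + 270007)) - 334504 = (-106197 + 1/(224 + 270007)) - 334504 = (-106197 + 1/270231) - 334504 = -28697721506/270231 - 334504 = -119091071930/270231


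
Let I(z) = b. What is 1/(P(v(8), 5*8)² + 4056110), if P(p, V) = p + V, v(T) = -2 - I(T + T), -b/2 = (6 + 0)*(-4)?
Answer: 1/4056210 ≈ 2.4654e-7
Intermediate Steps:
b = 48 (b = -2*(6 + 0)*(-4) = -12*(-4) = -2*(-24) = 48)
I(z) = 48
v(T) = -50 (v(T) = -2 - 1*48 = -2 - 48 = -50)
P(p, V) = V + p
1/(P(v(8), 5*8)² + 4056110) = 1/((5*8 - 50)² + 4056110) = 1/((40 - 50)² + 4056110) = 1/((-10)² + 4056110) = 1/(100 + 4056110) = 1/4056210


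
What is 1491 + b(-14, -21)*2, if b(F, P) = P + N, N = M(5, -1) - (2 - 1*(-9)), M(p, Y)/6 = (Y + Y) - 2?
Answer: 1379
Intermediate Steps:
M(p, Y) = -12 + 12*Y (M(p, Y) = 6*((Y + Y) - 2) = 6*(2*Y - 2) = 6*(-2 + 2*Y) = -12 + 12*Y)
N = -35 (N = (-12 + 12*(-1)) - (2 - 1*(-9)) = (-12 - 12) - (2 + 9) = -24 - 1*11 = -24 - 11 = -35)
b(F, P) = -35 + P (b(F, P) = P - 35 = -35 + P)
1491 + b(-14, -21)*2 = 1491 + (-35 - 21)*2 = 1491 - 56*2 = 1491 - 112 = 1379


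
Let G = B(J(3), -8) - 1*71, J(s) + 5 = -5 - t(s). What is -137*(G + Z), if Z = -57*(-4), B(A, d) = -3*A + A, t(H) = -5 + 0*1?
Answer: -22879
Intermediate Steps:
t(H) = -5 (t(H) = -5 + 0 = -5)
J(s) = -5 (J(s) = -5 + (-5 - 1*(-5)) = -5 + (-5 + 5) = -5 + 0 = -5)
B(A, d) = -2*A
G = -61 (G = -2*(-5) - 1*71 = 10 - 71 = -61)
Z = 228
-137*(G + Z) = -137*(-61 + 228) = -137*167 = -22879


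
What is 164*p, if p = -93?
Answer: -15252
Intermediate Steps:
164*p = 164*(-93) = -15252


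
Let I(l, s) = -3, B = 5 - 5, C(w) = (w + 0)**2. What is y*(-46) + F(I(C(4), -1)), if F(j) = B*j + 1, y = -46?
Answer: 2117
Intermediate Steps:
C(w) = w**2
B = 0
F(j) = 1 (F(j) = 0*j + 1 = 0 + 1 = 1)
y*(-46) + F(I(C(4), -1)) = -46*(-46) + 1 = 2116 + 1 = 2117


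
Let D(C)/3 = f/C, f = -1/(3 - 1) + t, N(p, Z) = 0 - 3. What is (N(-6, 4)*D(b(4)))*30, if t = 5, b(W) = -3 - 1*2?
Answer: 243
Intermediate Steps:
b(W) = -5 (b(W) = -3 - 2 = -5)
N(p, Z) = -3
f = 9/2 (f = -1/(3 - 1) + 5 = -1/2 + 5 = 9/2 ≈ 4.5000)
D(C) = 27/(2*C) (D(C) = 3*(9/(2*C)) = 27/(2*C))
(N(-6, 4)*D(b(4)))*30 = -81/(2*(-5))*30 = -81*(-1)/(2*5)*30 = -3*(-27/10)*30 = (81/10)*30 = 243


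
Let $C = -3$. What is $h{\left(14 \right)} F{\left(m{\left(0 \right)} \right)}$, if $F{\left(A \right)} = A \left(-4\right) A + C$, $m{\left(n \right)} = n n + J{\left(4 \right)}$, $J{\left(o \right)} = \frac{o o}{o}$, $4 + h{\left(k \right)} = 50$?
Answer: $-3082$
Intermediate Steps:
$h{\left(k \right)} = 46$ ($h{\left(k \right)} = -4 + 50 = 46$)
$J{\left(o \right)} = o$ ($J{\left(o \right)} = \frac{o^{2}}{o} = o$)
$m{\left(n \right)} = 4 + n^{2}$ ($m{\left(n \right)} = n n + 4 = n^{2} + 4 = 4 + n^{2}$)
$F{\left(A \right)} = -3 - 4 A^{2}$ ($F{\left(A \right)} = A \left(-4\right) A - 3 = - 4 A A - 3 = - 4 A^{2} - 3 = -3 - 4 A^{2}$)
$h{\left(14 \right)} F{\left(m{\left(0 \right)} \right)} = 46 \left(-3 - 4 \left(4 + 0^{2}\right)^{2}\right) = 46 \left(-3 - 4 \left(4 + 0\right)^{2}\right) = 46 \left(-3 - 4 \cdot 4^{2}\right) = 46 \left(-3 - 64\right) = 46 \left(-67\right) = -3082$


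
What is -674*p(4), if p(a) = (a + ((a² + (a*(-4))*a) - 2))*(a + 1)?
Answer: 155020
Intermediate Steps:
p(a) = (1 + a)*(-2 + a - 3*a²) (p(a) = (a + ((a² + (-4*a)*a) - 2))*(1 + a) = (a + ((a² - 4*a²) - 2))*(1 + a) = (a + (-3*a² - 2))*(1 + a) = (a + (-2 - 3*a²))*(1 + a) = (-2 + a - 3*a²)*(1 + a) = (1 + a)*(-2 + a - 3*a²))
-674*p(4) = -674*(-2 - 1*4 - 3*4³ - 2*4²) = -674*(-2 - 4 - 3*64 - 2*16) = -674*(-2 - 4 - 192 - 32) = -674*(-230) = 155020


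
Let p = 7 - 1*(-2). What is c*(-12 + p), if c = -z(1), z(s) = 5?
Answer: 15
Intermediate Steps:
p = 9 (p = 7 + 2 = 9)
c = -5 (c = -1*5 = -5)
c*(-12 + p) = -5*(-12 + 9) = -5*(-3) = 15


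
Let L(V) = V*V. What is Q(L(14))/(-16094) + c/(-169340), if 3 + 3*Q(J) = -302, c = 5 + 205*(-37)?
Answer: 20881313/408803694 ≈ 0.051079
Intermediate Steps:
L(V) = V²
c = -7580 (c = 5 - 7585 = -7580)
Q(J) = -305/3 (Q(J) = -1 + (⅓)*(-302) = -1 - 302/3 = -305/3)
Q(L(14))/(-16094) + c/(-169340) = -305/3/(-16094) - 7580/(-169340) = -305/3*(-1/16094) - 7580*(-1/169340) = 305/48282 + 379/8467 = 20881313/408803694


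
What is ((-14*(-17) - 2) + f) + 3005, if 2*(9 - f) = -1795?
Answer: 8295/2 ≈ 4147.5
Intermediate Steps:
f = 1813/2 (f = 9 - ½*(-1795) = 9 + 1795/2 = 1813/2 ≈ 906.50)
((-14*(-17) - 2) + f) + 3005 = ((-14*(-17) - 2) + 1813/2) + 3005 = ((238 - 2) + 1813/2) + 3005 = (236 + 1813/2) + 3005 = 2285/2 + 3005 = 8295/2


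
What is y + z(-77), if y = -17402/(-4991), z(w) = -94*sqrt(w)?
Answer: 2486/713 - 94*I*sqrt(77) ≈ 3.4867 - 824.85*I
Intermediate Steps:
y = 2486/713 (y = -17402*(-1/4991) = 2486/713 ≈ 3.4867)
y + z(-77) = 2486/713 - 94*I*sqrt(77)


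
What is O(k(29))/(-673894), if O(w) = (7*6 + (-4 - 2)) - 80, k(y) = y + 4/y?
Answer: 22/336947 ≈ 6.5292e-5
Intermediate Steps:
O(w) = -44 (O(w) = (42 - 6) - 80 = 36 - 80 = -44)
O(k(29))/(-673894) = -44/(-673894) = -44*(-1/673894) = 22/336947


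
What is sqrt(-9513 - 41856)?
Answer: I*sqrt(51369) ≈ 226.65*I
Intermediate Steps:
sqrt(-9513 - 41856) = sqrt(-51369) = I*sqrt(51369)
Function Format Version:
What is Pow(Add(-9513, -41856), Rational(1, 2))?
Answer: Mul(I, Pow(51369, Rational(1, 2))) ≈ Mul(226.65, I)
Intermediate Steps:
Pow(Add(-9513, -41856), Rational(1, 2)) = Pow(-51369, Rational(1, 2)) = Mul(I, Pow(51369, Rational(1, 2)))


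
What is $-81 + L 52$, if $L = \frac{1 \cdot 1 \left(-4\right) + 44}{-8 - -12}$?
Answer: $439$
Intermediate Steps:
$L = 10$ ($L = \frac{1 \left(-4\right) + 44}{-8 + 12} = \frac{-4 + 44}{4} = 40 \cdot \frac{1}{4} = 10$)
$-81 + L 52 = -81 + 10 \cdot 52 = -81 + 520 = 439$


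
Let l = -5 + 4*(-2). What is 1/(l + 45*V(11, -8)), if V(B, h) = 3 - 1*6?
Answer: -1/148 ≈ -0.0067568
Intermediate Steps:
V(B, h) = -3 (V(B, h) = 3 - 6 = -3)
l = -13 (l = -5 - 8 = -13)
1/(l + 45*V(11, -8)) = 1/(-13 + 45*(-3)) = 1/(-13 - 135) = 1/(-148) = -1/148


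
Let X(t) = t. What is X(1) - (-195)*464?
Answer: 90481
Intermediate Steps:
X(1) - (-195)*464 = 1 - (-195)*464 = 1 - 195*(-464) = 1 + 90480 = 90481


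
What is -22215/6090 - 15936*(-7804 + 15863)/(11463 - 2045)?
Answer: -26077903501/1911854 ≈ -13640.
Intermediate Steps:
-22215/6090 - 15936*(-7804 + 15863)/(11463 - 2045) = -22215*1/6090 - 15936/(9418/8059) = -1481/406 - 15936/(9418*(1/8059)) = -1481/406 - 15936/9418/8059 = -1481/406 - 15936*8059/9418 = -1481/406 - 64214112/4709 = -26077903501/1911854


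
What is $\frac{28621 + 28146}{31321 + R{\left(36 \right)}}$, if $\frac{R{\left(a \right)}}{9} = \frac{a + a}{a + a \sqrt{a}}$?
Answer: $\frac{397369}{219265} \approx 1.8123$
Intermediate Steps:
$R{\left(a \right)} = \frac{18 a}{a + a^{\frac{3}{2}}}$ ($R{\left(a \right)} = 9 \frac{a + a}{a + a \sqrt{a}} = 9 \frac{2 a}{a + a^{\frac{3}{2}}} = \frac{18 a}{a + a^{\frac{3}{2}}}$)
$\frac{28621 + 28146}{31321 + R{\left(36 \right)}} = \frac{28621 + 28146}{31321 + 18 \cdot 36 \frac{1}{36 + 36^{\frac{3}{2}}}} = \frac{56767}{31321 + 18 \cdot 36 \frac{1}{36 + 216}} = \frac{56767}{31321 + 18 \cdot 36 \cdot \frac{1}{252}} = \frac{56767}{31321 + \frac{18}{7}} = \frac{56767}{\frac{219265}{7}} = 56767 \cdot \frac{7}{219265} = \frac{397369}{219265}$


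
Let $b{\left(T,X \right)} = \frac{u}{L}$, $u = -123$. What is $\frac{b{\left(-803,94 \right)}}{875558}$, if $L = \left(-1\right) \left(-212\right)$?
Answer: $- \frac{123}{185618296} \approx -6.6265 \cdot 10^{-7}$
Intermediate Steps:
$L = 212$
$b{\left(T,X \right)} = - \frac{123}{212}$
$\frac{b{\left(-803,94 \right)}}{875558} = - \frac{123}{212 \cdot 875558} = \left(- \frac{123}{212}\right) \frac{1}{875558} = - \frac{123}{185618296}$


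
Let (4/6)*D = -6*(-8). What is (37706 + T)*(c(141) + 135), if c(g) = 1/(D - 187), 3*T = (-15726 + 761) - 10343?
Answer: 90877496/23 ≈ 3.9512e+6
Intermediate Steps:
D = 72 (D = 3*(-6*(-8))/2 = (3/2)*48 = 72)
T = -8436 (T = ((-15726 + 761) - 10343)/3 = (-14965 - 10343)/3 = (⅓)*(-25308) = -8436)
c(g) = -1/115 (c(g) = 1/(72 - 187) = 1/(-115) = -1/115)
(37706 + T)*(c(141) + 135) = (37706 - 8436)*(-1/115 + 135) = 29270*(15524/115) = 90877496/23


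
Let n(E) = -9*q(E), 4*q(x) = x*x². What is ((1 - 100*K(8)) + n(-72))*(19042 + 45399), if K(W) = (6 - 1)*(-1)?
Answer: 54150352269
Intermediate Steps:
K(W) = -5 (K(W) = 5*(-1) = -5)
q(x) = x³/4 (q(x) = (x*x²)/4 = x³/4)
n(E) = -9*E³/4
((1 - 100*K(8)) + n(-72))*(19042 + 45399) = ((1 - 100*(-5)) - 9/4*(-72)³)*(19042 + 45399) = ((1 + 500) - 9/4*(-373248))*64441 = (501 + 839808)*64441 = 840309*64441 = 54150352269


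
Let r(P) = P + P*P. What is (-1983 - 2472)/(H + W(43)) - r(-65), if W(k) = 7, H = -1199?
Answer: -4954265/1192 ≈ -4156.3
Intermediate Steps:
r(P) = P + P²
(-1983 - 2472)/(H + W(43)) - r(-65) = (-1983 - 2472)/(-1199 + 7) - (-65)*(1 - 65) = -4455/(-1192) - (-65)*(-64) = -4455*(-1/1192) - 1*4160 = 4455/1192 - 4160 = -4954265/1192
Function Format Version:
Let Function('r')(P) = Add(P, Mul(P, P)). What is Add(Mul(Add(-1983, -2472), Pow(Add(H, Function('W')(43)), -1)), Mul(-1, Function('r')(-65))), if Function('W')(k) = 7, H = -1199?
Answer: Rational(-4954265, 1192) ≈ -4156.3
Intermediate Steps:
Function('r')(P) = Add(P, Pow(P, 2))
Add(Mul(Add(-1983, -2472), Pow(Add(H, Function('W')(43)), -1)), Mul(-1, Function('r')(-65))) = Add(Mul(Add(-1983, -2472), Pow(Add(-1199, 7), -1)), Mul(-1, Mul(-65, Add(1, -65)))) = Add(Mul(-4455, Pow(-1192, -1)), Mul(-1, Mul(-65, -64))) = Add(Mul(-4455, Rational(-1, 1192)), Mul(-1, 4160)) = Add(Rational(4455, 1192), -4160) = Rational(-4954265, 1192)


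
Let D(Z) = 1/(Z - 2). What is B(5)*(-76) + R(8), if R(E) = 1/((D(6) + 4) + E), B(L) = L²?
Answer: -93096/49 ≈ -1899.9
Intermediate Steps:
D(Z) = 1/(-2 + Z)
R(E) = 1/(17/4 + E) (R(E) = 1/((1/(-2 + 6) + 4) + E) = 1/((1/4 + 4) + E) = 1/((¼ + 4) + E) = 1/(17/4 + E))
B(5)*(-76) + R(8) = 5²*(-76) + 4/(17 + 4*8) = 25*(-76) + 4/(17 + 32) = -1900 + 4/49 = -93096/49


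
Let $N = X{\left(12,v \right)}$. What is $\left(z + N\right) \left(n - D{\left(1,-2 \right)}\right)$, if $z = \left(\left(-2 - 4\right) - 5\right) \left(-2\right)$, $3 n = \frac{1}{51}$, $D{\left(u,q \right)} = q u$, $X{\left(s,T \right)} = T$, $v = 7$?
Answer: $\frac{8903}{153} \approx 58.19$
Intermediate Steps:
$N = 7$
$n = \frac{1}{153}$ ($n = \frac{1}{3 \cdot 51} = \frac{1}{3} \cdot \frac{1}{51} = \frac{1}{153} \approx 0.0065359$)
$z = 22$ ($z = \left(-6 - 5\right) \left(-2\right) = \left(-11\right) \left(-2\right) = 22$)
$\left(z + N\right) \left(n - D{\left(1,-2 \right)}\right) = \left(22 + 7\right) \left(\frac{1}{153} - \left(-2\right) 1\right) = 29 \left(\frac{1}{153} - -2\right) = 29 \left(\frac{1}{153} + 2\right) = 29 \cdot \frac{307}{153} = \frac{8903}{153}$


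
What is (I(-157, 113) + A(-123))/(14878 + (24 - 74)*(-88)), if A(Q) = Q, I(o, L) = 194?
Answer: 71/19278 ≈ 0.0036830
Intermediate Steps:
(I(-157, 113) + A(-123))/(14878 + (24 - 74)*(-88)) = (194 - 123)/(14878 + (24 - 74)*(-88)) = 71/(14878 - 50*(-88)) = 71/(14878 + 4400) = 71/19278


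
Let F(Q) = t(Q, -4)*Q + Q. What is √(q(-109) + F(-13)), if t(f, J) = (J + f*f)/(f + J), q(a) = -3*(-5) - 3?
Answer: 4*√2261/17 ≈ 11.188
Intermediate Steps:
q(a) = 12 (q(a) = 15 - 3 = 12)
t(f, J) = (J + f²)/(J + f)
F(Q) = Q + Q*(-4 + Q²)/(-4 + Q) (F(Q) = ((-4 + Q²)/(-4 + Q))*Q + Q = Q*(-4 + Q²)/(-4 + Q) + Q = Q + Q*(-4 + Q²)/(-4 + Q))
√(q(-109) + F(-13)) = √(12 - 13*(-8 - 13 + (-13)²)/(-4 - 13)) = √(12 - 13*(-8 - 13 + 169)/(-17)) = √(12 - 13*(-1/17)*148) = √(12 + 1924/17) = √(2128/17) = 4*√2261/17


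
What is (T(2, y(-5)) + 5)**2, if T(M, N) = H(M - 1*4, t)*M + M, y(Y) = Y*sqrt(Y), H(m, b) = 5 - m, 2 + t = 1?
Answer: 441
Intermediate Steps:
t = -1 (t = -2 + 1 = -1)
y(Y) = Y**(3/2)
T(M, N) = M + M*(9 - M) (T(M, N) = (5 - (M - 1*4))*M + M = (5 - (M - 4))*M + M = (5 - (-4 + M))*M + M = (5 + (4 - M))*M + M = (9 - M)*M + M = M*(9 - M) + M = M + M*(9 - M))
(T(2, y(-5)) + 5)**2 = (2*(10 - 1*2) + 5)**2 = (2*(10 - 2) + 5)**2 = (2*8 + 5)**2 = (16 + 5)**2 = 21**2 = 441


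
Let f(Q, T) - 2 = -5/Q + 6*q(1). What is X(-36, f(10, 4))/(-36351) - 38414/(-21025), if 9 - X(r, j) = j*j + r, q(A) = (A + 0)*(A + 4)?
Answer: 629468109/339679900 ≈ 1.8531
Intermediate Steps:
q(A) = A*(4 + A)
f(Q, T) = 32 - 5/Q (f(Q, T) = 2 + (-5/Q + 6*(1*(4 + 1))) = 2 + (-5/Q + 6*(1*5)) = 2 + (-5/Q + 6*5) = 2 + (-5/Q + 30) = 2 + (30 - 5/Q) = 32 - 5/Q)
X(r, j) = 9 - r - j² (X(r, j) = 9 - (j*j + r) = 9 - (j² + r) = 9 - (r + j²) = 9 + (-r - j²) = 9 - r - j²)
X(-36, f(10, 4))/(-36351) - 38414/(-21025) = (9 - 1*(-36) - (32 - 5/10)²)/(-36351) - 38414/(-21025) = (9 + 36 - (32 - 5*⅒)²)*(-1/36351) - 38414*(-1/21025) = (9 + 36 - (32 - ½)²)*(-1/36351) + 38414/21025 = (9 + 36 - (63/2)²)*(-1/36351) + 38414/21025 = (9 + 36 - 1*3969/4)*(-1/36351) + 38414/21025 = (9 + 36 - 3969/4)*(-1/36351) + 38414/21025 = -3789/4*(-1/36351) + 38414/21025 = 421/16156 + 38414/21025 = 629468109/339679900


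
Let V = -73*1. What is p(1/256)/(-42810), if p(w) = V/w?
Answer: 9344/21405 ≈ 0.43653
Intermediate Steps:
V = -73
p(w) = -73/w
p(1/256)/(-42810) = -73/(1/256)/(-42810) = -73/1/256*(-1/42810) = -73*256*(-1/42810) = -18688*(-1/42810) = 9344/21405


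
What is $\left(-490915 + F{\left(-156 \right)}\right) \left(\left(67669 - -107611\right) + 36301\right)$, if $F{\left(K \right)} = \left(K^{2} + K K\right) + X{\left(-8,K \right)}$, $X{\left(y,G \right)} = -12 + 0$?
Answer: $-93572755155$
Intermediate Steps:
$X{\left(y,G \right)} = -12$
$F{\left(K \right)} = -12 + 2 K^{2}$ ($F{\left(K \right)} = \left(K^{2} + K K\right) - 12 = \left(K^{2} + K^{2}\right) - 12 = 2 K^{2} - 12 = -12 + 2 K^{2}$)
$\left(-490915 + F{\left(-156 \right)}\right) \left(\left(67669 - -107611\right) + 36301\right) = \left(-490915 - \left(12 - 2 \left(-156\right)^{2}\right)\right) \left(\left(67669 - -107611\right) + 36301\right) = \left(-490915 + \left(-12 + 2 \cdot 24336\right)\right) \left(\left(67669 + 107611\right) + 36301\right) = \left(-490915 + \left(-12 + 48672\right)\right) \left(175280 + 36301\right) = \left(-490915 + 48660\right) 211581 = \left(-442255\right) 211581 = -93572755155$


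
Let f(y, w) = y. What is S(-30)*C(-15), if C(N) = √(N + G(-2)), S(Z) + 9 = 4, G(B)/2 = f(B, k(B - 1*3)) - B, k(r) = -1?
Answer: -5*I*√15 ≈ -19.365*I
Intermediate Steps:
G(B) = 0 (G(B) = 2*(B - B) = 2*0 = 0)
S(Z) = -5 (S(Z) = -9 + 4 = -5)
C(N) = √N (C(N) = √(N + 0) = √N)
S(-30)*C(-15) = -5*I*√15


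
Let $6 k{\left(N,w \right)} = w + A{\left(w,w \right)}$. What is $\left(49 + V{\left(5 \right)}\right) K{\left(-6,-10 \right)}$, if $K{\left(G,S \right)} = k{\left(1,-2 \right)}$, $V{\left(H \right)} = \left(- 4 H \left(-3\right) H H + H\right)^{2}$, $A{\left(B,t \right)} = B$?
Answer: $- \frac{4530148}{3} \approx -1.5101 \cdot 10^{6}$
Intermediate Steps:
$k{\left(N,w \right)} = \frac{w}{3}$ ($k{\left(N,w \right)} = \frac{w + w}{6} = \frac{2 w}{6} = \frac{w}{3}$)
$V{\left(H \right)} = \left(H + 12 H^{3}\right)^{2}$ ($V{\left(H \right)} = \left(12 H H^{2} + H\right)^{2} = \left(12 H^{3} + H\right)^{2} = \left(H + 12 H^{3}\right)^{2}$)
$K{\left(G,S \right)} = - \frac{2}{3}$ ($K{\left(G,S \right)} = \frac{1}{3} \left(-2\right) = - \frac{2}{3}$)
$\left(49 + V{\left(5 \right)}\right) K{\left(-6,-10 \right)} = \left(49 + 5^{2} \left(1 + 12 \cdot 5^{2}\right)^{2}\right) \left(- \frac{2}{3}\right) = \left(49 + 25 \left(1 + 12 \cdot 25\right)^{2}\right) \left(- \frac{2}{3}\right) = \left(49 + 25 \left(1 + 300\right)^{2}\right) \left(- \frac{2}{3}\right) = \left(49 + 25 \cdot 301^{2}\right) \left(- \frac{2}{3}\right) = \left(49 + 25 \cdot 90601\right) \left(- \frac{2}{3}\right) = \left(49 + 2265025\right) \left(- \frac{2}{3}\right) = 2265074 \left(- \frac{2}{3}\right) = - \frac{4530148}{3}$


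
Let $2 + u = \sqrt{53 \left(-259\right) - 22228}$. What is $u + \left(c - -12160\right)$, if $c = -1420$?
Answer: $10738 + 3 i \sqrt{3995} \approx 10738.0 + 189.62 i$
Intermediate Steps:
$u = -2 + 3 i \sqrt{3995}$ ($u = -2 + \sqrt{53 \left(-259\right) - 22228} = -2 + \sqrt{-13727 - 22228} = -2 + \sqrt{-35955} = -2 + 3 i \sqrt{3995} \approx -2.0 + 189.62 i$)
$u + \left(c - -12160\right) = \left(-2 + 3 i \sqrt{3995}\right) - -10740 = \left(-2 + 3 i \sqrt{3995}\right) + \left(-1420 + 12160\right) = \left(-2 + 3 i \sqrt{3995}\right) + 10740 = 10738 + 3 i \sqrt{3995}$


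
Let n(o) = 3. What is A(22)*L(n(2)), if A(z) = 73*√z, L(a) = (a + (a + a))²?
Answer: 5913*√22 ≈ 27734.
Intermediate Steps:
L(a) = 9*a² (L(a) = (a + 2*a)² = (3*a)² = 9*a²)
A(22)*L(n(2)) = (73*√22)*(9*3²) = (73*√22)*(9*9) = (73*√22)*81 = 5913*√22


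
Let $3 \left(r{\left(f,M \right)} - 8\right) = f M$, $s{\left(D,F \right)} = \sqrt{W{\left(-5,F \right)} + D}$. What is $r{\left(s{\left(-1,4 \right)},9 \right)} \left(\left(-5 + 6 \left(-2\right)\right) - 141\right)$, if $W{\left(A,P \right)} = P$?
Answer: $-1264 - 474 \sqrt{3} \approx -2085.0$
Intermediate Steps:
$s{\left(D,F \right)} = \sqrt{D + F}$ ($s{\left(D,F \right)} = \sqrt{F + D} = \sqrt{D + F}$)
$r{\left(f,M \right)} = 8 + \frac{M f}{3}$ ($r{\left(f,M \right)} = 8 + \frac{f M}{3} = 8 + \frac{M f}{3}$)
$r{\left(s{\left(-1,4 \right)},9 \right)} \left(\left(-5 + 6 \left(-2\right)\right) - 141\right) = \left(8 + \frac{1}{3} \cdot 9 \sqrt{-1 + 4}\right) \left(\left(-5 + 6 \left(-2\right)\right) - 141\right) = \left(8 + \frac{1}{3} \cdot 9 \sqrt{3}\right) \left(\left(-5 - 12\right) - 141\right) = \left(8 + 3 \sqrt{3}\right) \left(-17 - 141\right) = \left(8 + 3 \sqrt{3}\right) \left(-158\right) = -1264 - 474 \sqrt{3}$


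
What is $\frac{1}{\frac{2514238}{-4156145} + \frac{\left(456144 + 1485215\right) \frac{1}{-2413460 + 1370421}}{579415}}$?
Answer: $- \frac{502355276164995365}{303898788820766217} \approx -1.653$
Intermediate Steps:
$\frac{1}{\frac{2514238}{-4156145} + \frac{\left(456144 + 1485215\right) \frac{1}{-2413460 + 1370421}}{579415}} = \frac{1}{2514238 \left(- \frac{1}{4156145}\right) + \frac{1941359}{-1043039} \cdot \frac{1}{579415}} = \frac{1}{- \frac{2514238}{4156145} + 1941359 \left(- \frac{1}{1043039}\right) \frac{1}{579415}} = \frac{1}{- \frac{2514238}{4156145} - \frac{1941359}{604352442185}} = \frac{1}{- \frac{303898788820766217}{502355276164995365}} = - \frac{502355276164995365}{303898788820766217}$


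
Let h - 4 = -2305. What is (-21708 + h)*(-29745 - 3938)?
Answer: 808695147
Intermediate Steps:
h = -2301 (h = 4 - 2305 = -2301)
(-21708 + h)*(-29745 - 3938) = (-21708 - 2301)*(-29745 - 3938) = -24009*(-33683) = 808695147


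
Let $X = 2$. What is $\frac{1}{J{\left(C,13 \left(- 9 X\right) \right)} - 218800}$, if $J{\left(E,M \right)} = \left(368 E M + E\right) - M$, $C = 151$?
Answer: $- \frac{1}{13221327} \approx -7.5635 \cdot 10^{-8}$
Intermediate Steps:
$J{\left(E,M \right)} = E - M + 368 E M$ ($J{\left(E,M \right)} = \left(368 E M + E\right) - M = \left(E + 368 E M\right) - M = E - M + 368 E M$)
$\frac{1}{J{\left(C,13 \left(- 9 X\right) \right)} - 218800} = \frac{1}{\left(151 - 13 \left(\left(-9\right) 2\right) + 368 \cdot 151 \cdot 13 \left(\left(-9\right) 2\right)\right) - 218800} = \frac{1}{\left(151 - 13 \left(-18\right) + 368 \cdot 151 \cdot 13 \left(-18\right)\right) - 218800} = \frac{1}{\left(151 - -234 + 368 \cdot 151 \left(-234\right)\right) - 218800} = \frac{1}{\left(151 + 234 - 13002912\right) - 218800} = \frac{1}{-13002527 - 218800} = \frac{1}{-13221327} = - \frac{1}{13221327}$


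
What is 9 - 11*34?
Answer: -365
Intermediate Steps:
9 - 11*34 = 9 - 374 = -365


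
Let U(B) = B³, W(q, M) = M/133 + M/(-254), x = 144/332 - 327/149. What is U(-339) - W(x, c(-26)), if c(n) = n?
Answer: -658043275556/16891 ≈ -3.8958e+7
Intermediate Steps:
x = -21777/12367 (x = 144*(1/332) - 327*1/149 = 36/83 - 327/149 = -21777/12367 ≈ -1.7609)
W(q, M) = 121*M/33782 (W(q, M) = M*(1/133) + M*(-1/254) = M/133 - M/254 = 121*M/33782)
U(-339) - W(x, c(-26)) = (-339)³ - 121*(-26)/33782 = -38958219 - 1*(-1573/16891) = -38958219 + 1573/16891 = -658043275556/16891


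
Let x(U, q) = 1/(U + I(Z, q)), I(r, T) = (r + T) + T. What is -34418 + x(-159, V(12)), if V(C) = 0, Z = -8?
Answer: -5747807/167 ≈ -34418.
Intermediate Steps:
I(r, T) = r + 2*T (I(r, T) = (T + r) + T = r + 2*T)
x(U, q) = 1/(-8 + U + 2*q) (x(U, q) = 1/(U + (-8 + 2*q)) = 1/(-8 + U + 2*q))
-34418 + x(-159, V(12)) = -34418 + 1/(-8 - 159 + 2*0) = -34418 + 1/(-8 - 159 + 0) = -34418 + 1/(-167) = -34418 - 1/167 = -5747807/167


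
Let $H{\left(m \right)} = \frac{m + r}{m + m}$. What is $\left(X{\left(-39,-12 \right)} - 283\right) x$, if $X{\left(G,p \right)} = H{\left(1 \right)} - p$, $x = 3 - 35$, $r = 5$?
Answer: $8576$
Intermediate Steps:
$H{\left(m \right)} = \frac{5 + m}{2 m}$ ($H{\left(m \right)} = \frac{m + 5}{m + m} = \frac{5 + m}{2 m}$)
$x = -32$ ($x = 3 - 35 = -32$)
$X{\left(G,p \right)} = 3 - p$ ($X{\left(G,p \right)} = \frac{5 + 1}{2 \cdot 1} - p = \frac{1}{2} \cdot 1 \cdot 6 - p = 3 - p$)
$\left(X{\left(-39,-12 \right)} - 283\right) x = \left(\left(3 - -12\right) - 283\right) \left(-32\right) = \left(\left(3 + 12\right) - 283\right) \left(-32\right) = \left(15 - 283\right) \left(-32\right) = \left(-268\right) \left(-32\right) = 8576$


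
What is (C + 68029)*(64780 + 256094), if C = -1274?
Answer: 21419943870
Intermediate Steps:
(C + 68029)*(64780 + 256094) = (-1274 + 68029)*(64780 + 256094) = 66755*320874 = 21419943870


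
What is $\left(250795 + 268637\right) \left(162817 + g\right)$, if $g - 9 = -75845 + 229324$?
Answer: $164298938760$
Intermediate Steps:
$g = 153488$ ($g = 9 + \left(-75845 + 229324\right) = 9 + 153479 = 153488$)
$\left(250795 + 268637\right) \left(162817 + g\right) = \left(250795 + 268637\right) \left(162817 + 153488\right) = 519432 \cdot 316305 = 164298938760$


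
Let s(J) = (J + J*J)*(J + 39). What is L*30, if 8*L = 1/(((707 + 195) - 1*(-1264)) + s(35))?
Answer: 5/127208 ≈ 3.9306e-5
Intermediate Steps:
s(J) = (39 + J)*(J + J²) (s(J) = (J + J²)*(39 + J) = (39 + J)*(J + J²))
L = 1/763248 (L = 1/(8*(((707 + 195) - 1*(-1264)) + 35*(39 + 35² + 40*35))) = 1/(8*((902 + 1264) + 35*(39 + 1225 + 1400))) = 1/(8*(2166 + 35*2664)) = 1/(8*(2166 + 93240)) = (⅛)/95406 = (⅛)*(1/95406) = 1/763248 ≈ 1.3102e-6)
L*30 = (1/763248)*30 = 5/127208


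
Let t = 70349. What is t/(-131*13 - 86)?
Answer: -70349/1789 ≈ -39.323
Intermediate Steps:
t/(-131*13 - 86) = 70349/(-131*13 - 86) = 70349/(-1703 - 86) = 70349/(-1789) = 70349*(-1/1789) = -70349/1789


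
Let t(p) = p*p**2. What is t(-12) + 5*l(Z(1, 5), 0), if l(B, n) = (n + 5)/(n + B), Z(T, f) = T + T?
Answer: -3431/2 ≈ -1715.5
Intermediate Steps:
Z(T, f) = 2*T
l(B, n) = (5 + n)/(B + n)
t(p) = p**3
t(-12) + 5*l(Z(1, 5), 0) = (-12)**3 + 5*((5 + 0)/(2*1 + 0)) = -1728 + 5*(5/(2 + 0)) = -1728 + 5*(5/2) = -1728 + 25/2 = -3431/2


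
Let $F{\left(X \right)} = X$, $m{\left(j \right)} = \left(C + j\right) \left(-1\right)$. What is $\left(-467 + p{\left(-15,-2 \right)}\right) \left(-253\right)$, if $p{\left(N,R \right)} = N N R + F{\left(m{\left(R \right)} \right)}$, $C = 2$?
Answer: $232001$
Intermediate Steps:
$m{\left(j \right)} = -2 - j$ ($m{\left(j \right)} = \left(2 + j\right) \left(-1\right) = -2 - j$)
$p{\left(N,R \right)} = -2 - R + R N^{2}$ ($p{\left(N,R \right)} = N N R - \left(2 + R\right) = N^{2} R - \left(2 + R\right) = R N^{2} - \left(2 + R\right) = -2 - R + R N^{2}$)
$\left(-467 + p{\left(-15,-2 \right)}\right) \left(-253\right) = \left(-467 - 450\right) \left(-253\right) = \left(-917\right) \left(-253\right) = 232001$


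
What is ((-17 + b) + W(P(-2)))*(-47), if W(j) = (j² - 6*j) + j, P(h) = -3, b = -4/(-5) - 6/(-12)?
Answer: -3901/10 ≈ -390.10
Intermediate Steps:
b = 13/10 (b = -4*(-⅕) - 6*(-1/12) = ⅘ + ½ = 13/10 ≈ 1.3000)
W(j) = j² - 5*j
((-17 + b) + W(P(-2)))*(-47) = ((-17 + 13/10) - 3*(-5 - 3))*(-47) = (-157/10 - 3*(-8))*(-47) = (-157/10 + 24)*(-47) = (83/10)*(-47) = -3901/10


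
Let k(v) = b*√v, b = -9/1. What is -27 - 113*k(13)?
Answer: -27 + 1017*√13 ≈ 3639.8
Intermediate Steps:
b = -9 (b = -9*1 = -9)
k(v) = -9*√v
-27 - 113*k(13) = -27 - (-1017)*√13 = -27 + 1017*√13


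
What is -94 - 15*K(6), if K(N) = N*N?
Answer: -634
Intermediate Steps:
K(N) = N²
-94 - 15*K(6) = -94 - 15*6² = -94 - 15*36 = -94 - 540 = -634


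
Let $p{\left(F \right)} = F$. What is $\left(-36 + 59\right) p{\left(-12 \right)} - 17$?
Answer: $-293$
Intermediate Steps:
$\left(-36 + 59\right) p{\left(-12 \right)} - 17 = \left(-36 + 59\right) \left(-12\right) - 17 = 23 \left(-12\right) - 17 = -276 - 17 = -293$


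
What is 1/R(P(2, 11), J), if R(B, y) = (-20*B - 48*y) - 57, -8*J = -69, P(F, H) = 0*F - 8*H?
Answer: 1/1289 ≈ 0.00077580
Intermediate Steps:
P(F, H) = -8*H (P(F, H) = 0 - 8*H = -8*H)
J = 69/8 (J = -1/8*(-69) = 69/8 ≈ 8.6250)
R(B, y) = -57 - 48*y - 20*B (R(B, y) = (-48*y - 20*B) - 57 = -57 - 48*y - 20*B)
1/R(P(2, 11), J) = 1/(-57 - 48*69/8 - (-160)*11) = 1/(-57 - 414 - 20*(-88)) = 1/(-57 - 414 + 1760) = 1/1289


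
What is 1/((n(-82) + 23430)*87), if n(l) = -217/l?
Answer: 82/167168499 ≈ 4.9052e-7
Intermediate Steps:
1/((n(-82) + 23430)*87) = 1/((-217/(-82) + 23430)*87) = (1/87)/(-217*(-1/82) + 23430) = (1/87)/(217/82 + 23430) = (1/87)/(1921477/82) = (82/1921477)*(1/87) = 82/167168499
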